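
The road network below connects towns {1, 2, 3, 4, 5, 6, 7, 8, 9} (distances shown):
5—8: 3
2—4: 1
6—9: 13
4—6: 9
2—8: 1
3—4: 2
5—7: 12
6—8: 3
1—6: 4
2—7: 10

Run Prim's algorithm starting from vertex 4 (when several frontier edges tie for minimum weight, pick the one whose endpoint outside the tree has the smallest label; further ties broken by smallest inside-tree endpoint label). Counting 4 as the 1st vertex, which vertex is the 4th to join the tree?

3

Prim's algorithm from 4:
Step 1: frontier [2—4 1, 3—4 2, 4—6 9] → take 2—4 (1); add 2.
Step 2: frontier [2—8 1, 2—7 10, 3—4 2, 4—6 9] → take 2—8 (1); add 8.
Step 3: frontier [2—7 10, 3—4 2, 4—6 9, 5—8 3, 6—8 3] → take 3—4 (2); add 3.
Step 4: frontier [2—7 10, 4—6 9, 5—8 3, 6—8 3] → take 5—8 (3); add 5.
Step 5: frontier [2—7 10, 4—6 9, 5—7 12, 6—8 3] → take 6—8 (3); add 6.
Step 6: frontier [2—7 10, 5—7 12, 1—6 4, 6—9 13] → take 1—6 (4); add 1.
Step 7: frontier [2—7 10, 5—7 12, 6—9 13] → take 2—7 (10); add 7.
Step 8: frontier [6—9 13] → take 6—9 (13); add 9.
Vertex order: 4, 2, 8, 3, 5, 6, 1, 7, 9. The 4th vertex is 3.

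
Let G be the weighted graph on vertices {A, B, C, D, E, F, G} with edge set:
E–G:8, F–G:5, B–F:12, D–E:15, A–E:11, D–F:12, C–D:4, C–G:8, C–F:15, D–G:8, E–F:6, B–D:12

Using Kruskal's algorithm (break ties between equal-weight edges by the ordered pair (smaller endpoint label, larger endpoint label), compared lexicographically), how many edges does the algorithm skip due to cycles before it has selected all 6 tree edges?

2

Sort edges by weight, then run Kruskal:
C–D (4): add — endpoints in different components.
F–G (5): add — endpoints in different components.
E–F (6): add — endpoints in different components.
C–G (8): add — endpoints in different components.
D–G (8): skip — D and G already connected.
E–G (8): skip — E and G already connected.
A–E (11): add — endpoints in different components.
B–D (12): add — endpoints in different components.
Edges rejected before the tree was complete: 2.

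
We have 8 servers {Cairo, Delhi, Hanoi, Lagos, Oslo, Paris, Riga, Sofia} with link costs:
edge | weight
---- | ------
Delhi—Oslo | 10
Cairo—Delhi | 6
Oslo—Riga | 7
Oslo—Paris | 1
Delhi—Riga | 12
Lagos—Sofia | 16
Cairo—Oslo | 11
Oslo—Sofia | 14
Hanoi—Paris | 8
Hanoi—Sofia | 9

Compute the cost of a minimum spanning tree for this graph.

Prim's algorithm from Riga:
Step 1: cheapest edge leaving the tree is Oslo—Riga (7); add Oslo.
Step 2: cheapest edge leaving the tree is Oslo—Paris (1); add Paris.
Step 3: cheapest edge leaving the tree is Hanoi—Paris (8); add Hanoi.
Step 4: cheapest edge leaving the tree is Hanoi—Sofia (9); add Sofia.
Step 5: cheapest edge leaving the tree is Delhi—Oslo (10); add Delhi.
Step 6: cheapest edge leaving the tree is Cairo—Delhi (6); add Cairo.
Step 7: cheapest edge leaving the tree is Lagos—Sofia (16); add Lagos.
MST edges: Oslo—Riga, Oslo—Paris, Hanoi—Paris, Hanoi—Sofia, Delhi—Oslo, Cairo—Delhi, Lagos—Sofia; total weight 7+1+8+9+10+6+16 = 57.

57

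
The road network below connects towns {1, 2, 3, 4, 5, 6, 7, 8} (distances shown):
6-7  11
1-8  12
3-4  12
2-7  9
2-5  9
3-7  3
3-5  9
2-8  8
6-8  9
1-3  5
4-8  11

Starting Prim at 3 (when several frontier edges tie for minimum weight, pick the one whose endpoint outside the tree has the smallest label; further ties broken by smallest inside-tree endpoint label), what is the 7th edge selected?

4-8

Prim's algorithm from 3:
Step 1: frontier [3-7 3, 1-3 5, 3-5 9, 3-4 12] → take 3-7 (3); add 7.
Step 2: frontier [1-3 5, 3-5 9, 3-4 12, 2-7 9, 6-7 11] → take 1-3 (5); add 1.
Step 3: frontier [1-8 12, 3-5 9, 3-4 12, 2-7 9, 6-7 11] → take 2-7 (9); add 2.
Step 4: frontier [1-8 12, 2-8 8, 2-5 9, 3-5 9, 3-4 12, 6-7 11] → take 2-8 (8); add 8.
Step 5: frontier [2-5 9, 3-5 9, 3-4 12, 6-7 11, 6-8 9, 4-8 11] → take 2-5 (9); add 5.
Step 6: frontier [3-4 12, 6-7 11, 6-8 9, 4-8 11] → take 6-8 (9); add 6.
Step 7: frontier [3-4 12, 4-8 11] → take 4-8 (11); add 4.
The 7th edge added is 4-8.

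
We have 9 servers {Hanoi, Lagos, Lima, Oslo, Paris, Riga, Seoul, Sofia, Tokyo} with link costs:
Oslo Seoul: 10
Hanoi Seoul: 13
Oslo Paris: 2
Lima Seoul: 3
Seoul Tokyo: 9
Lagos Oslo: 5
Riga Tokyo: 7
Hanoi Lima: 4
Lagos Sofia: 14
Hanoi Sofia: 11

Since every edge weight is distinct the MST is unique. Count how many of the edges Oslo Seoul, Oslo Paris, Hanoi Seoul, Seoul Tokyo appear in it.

Kruskal's algorithm — process edges by increasing weight (ties by edge label):
Oslo Paris (2): add — endpoints in different components.
Lima Seoul (3): add — endpoints in different components.
Hanoi Lima (4): add — endpoints in different components.
Lagos Oslo (5): add — endpoints in different components.
Riga Tokyo (7): add — endpoints in different components.
Seoul Tokyo (9): add — endpoints in different components.
Oslo Seoul (10): add — endpoints in different components.
Hanoi Sofia (11): add — endpoints in different components.
MST edge set: {Oslo Paris, Lima Seoul, Hanoi Lima, Lagos Oslo, Riga Tokyo, Seoul Tokyo, Oslo Seoul, Hanoi Sofia}.
Of the listed edges, {Oslo Seoul, Oslo Paris, Seoul Tokyo} are in the MST → 3.

3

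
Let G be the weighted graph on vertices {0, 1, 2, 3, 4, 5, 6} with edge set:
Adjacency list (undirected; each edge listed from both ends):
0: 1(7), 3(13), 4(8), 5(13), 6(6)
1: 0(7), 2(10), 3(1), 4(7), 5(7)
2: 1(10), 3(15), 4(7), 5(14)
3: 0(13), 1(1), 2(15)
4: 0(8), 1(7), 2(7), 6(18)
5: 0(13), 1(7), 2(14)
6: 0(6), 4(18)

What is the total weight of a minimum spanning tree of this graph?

35

Kruskal's algorithm — process edges by increasing weight (ties by edge label):
1-3 (1): add — endpoints in different components.
0-6 (6): add — endpoints in different components.
0-1 (7): add — endpoints in different components.
1-4 (7): add — endpoints in different components.
1-5 (7): add — endpoints in different components.
2-4 (7): add — endpoints in different components.
MST edges: 1-3, 0-6, 0-1, 1-4, 1-5, 2-4; total weight 1+6+7+7+7+7 = 35.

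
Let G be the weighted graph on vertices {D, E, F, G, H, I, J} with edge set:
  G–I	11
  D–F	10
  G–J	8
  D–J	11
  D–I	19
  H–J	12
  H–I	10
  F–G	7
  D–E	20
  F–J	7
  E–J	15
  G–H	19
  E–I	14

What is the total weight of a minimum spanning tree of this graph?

59

Kruskal: consider edges lightest-first.
F–G (7): add — endpoints in different components.
F–J (7): add — endpoints in different components.
G–J (8): skip — G and J already connected.
D–F (10): add — endpoints in different components.
H–I (10): add — endpoints in different components.
D–J (11): skip — D and J already connected.
G–I (11): add — endpoints in different components.
H–J (12): skip — H and J already connected.
E–I (14): add — endpoints in different components.
MST edges: F–G, F–J, D–F, H–I, G–I, E–I; total weight 7+7+10+10+11+14 = 59.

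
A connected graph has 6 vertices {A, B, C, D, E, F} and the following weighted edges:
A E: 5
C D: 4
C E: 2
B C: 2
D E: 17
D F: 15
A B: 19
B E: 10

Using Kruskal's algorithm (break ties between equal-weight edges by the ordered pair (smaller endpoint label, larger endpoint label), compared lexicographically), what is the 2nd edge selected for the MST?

Sort edges by weight, then run Kruskal:
B C (2): add — endpoints in different components.
C E (2): add — endpoints in different components.
C D (4): add — endpoints in different components.
A E (5): add — endpoints in different components.
B E (10): skip — B and E already connected.
D F (15): add — endpoints in different components.
The 2nd edge added is C E.

C-E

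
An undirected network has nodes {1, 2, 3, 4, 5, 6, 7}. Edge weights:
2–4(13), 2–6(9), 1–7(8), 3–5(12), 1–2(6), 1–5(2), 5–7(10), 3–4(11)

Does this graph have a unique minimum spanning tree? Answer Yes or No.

Kruskal: consider edges lightest-first.
1–5 (2): add. Components now {1,5} {2} {3} {4} {6} {7}
1–2 (6): add. Components now {1,2,5} {3} {4} {6} {7}
1–7 (8): add. Components now {1,2,5,7} {3} {4} {6}
2–6 (9): add. Components now {1,2,5,6,7} {3} {4}
5–7 (10): skip — 5 and 7 already connected.
3–4 (11): add. Components now {1,2,5,6,7} {3,4}
3–5 (12): add. Components now {1,2,3,4,5,6,7}
Every non-tree edge has weight strictly greater than the heaviest edge on the tree path between its endpoints, so the MST is unique.

Yes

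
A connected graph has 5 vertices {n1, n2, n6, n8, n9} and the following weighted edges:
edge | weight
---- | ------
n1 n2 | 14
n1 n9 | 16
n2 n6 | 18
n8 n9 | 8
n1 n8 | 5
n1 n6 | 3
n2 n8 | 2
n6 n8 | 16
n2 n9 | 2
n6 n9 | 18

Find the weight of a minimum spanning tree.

Grow the tree from n2 using Prim:
Step 1: cheapest edge leaving the tree is n2 n8 (2); add n8.
Step 2: cheapest edge leaving the tree is n2 n9 (2); add n9.
Step 3: cheapest edge leaving the tree is n1 n8 (5); add n1.
Step 4: cheapest edge leaving the tree is n1 n6 (3); add n6.
MST edges: n2 n8, n2 n9, n1 n8, n1 n6; total weight 2+2+5+3 = 12.

12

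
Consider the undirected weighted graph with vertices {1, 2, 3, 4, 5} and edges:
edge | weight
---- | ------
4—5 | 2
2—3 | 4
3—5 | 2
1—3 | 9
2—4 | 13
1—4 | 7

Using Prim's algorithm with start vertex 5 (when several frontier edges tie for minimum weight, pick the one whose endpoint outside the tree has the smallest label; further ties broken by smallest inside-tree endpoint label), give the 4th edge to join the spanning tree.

Grow the tree from 5 using Prim:
Step 1: frontier [3—5 2, 4—5 2] → take 3—5 (2); add 3.
Step 2: frontier [2—3 4, 1—3 9, 4—5 2] → take 4—5 (2); add 4.
Step 3: frontier [2—3 4, 1—3 9, 1—4 7, 2—4 13] → take 2—3 (4); add 2.
Step 4: frontier [1—3 9, 1—4 7] → take 1—4 (7); add 1.
The 4th edge added is 1—4.

1-4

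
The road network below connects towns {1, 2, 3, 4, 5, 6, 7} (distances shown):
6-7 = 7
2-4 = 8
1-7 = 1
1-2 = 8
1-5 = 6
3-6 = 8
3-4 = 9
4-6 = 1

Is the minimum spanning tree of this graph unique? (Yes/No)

No

Kruskal's algorithm — process edges by increasing weight (ties by edge label):
1-7 (1): add — endpoints in different components.
4-6 (1): add — endpoints in different components.
1-5 (6): add — endpoints in different components.
6-7 (7): add — endpoints in different components.
1-2 (8): add — endpoints in different components.
2-4 (8): skip — 2 and 4 already connected.
3-6 (8): add — endpoints in different components.
Non-tree edge 2-4 has weight 8, equal to the heaviest edge on its tree cycle — swapping gives another MST of the same weight. Not unique.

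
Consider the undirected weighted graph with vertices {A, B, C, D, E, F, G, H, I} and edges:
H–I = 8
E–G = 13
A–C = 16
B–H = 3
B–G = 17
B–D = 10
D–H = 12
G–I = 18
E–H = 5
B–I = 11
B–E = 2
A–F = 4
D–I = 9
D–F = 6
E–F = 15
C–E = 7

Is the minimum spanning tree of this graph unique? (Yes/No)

Sort edges by weight, then run Kruskal:
B–E (2): add — endpoints in different components.
B–H (3): add — endpoints in different components.
A–F (4): add — endpoints in different components.
E–H (5): skip — E and H already connected.
D–F (6): add — endpoints in different components.
C–E (7): add — endpoints in different components.
H–I (8): add — endpoints in different components.
D–I (9): add — endpoints in different components.
B–D (10): skip — B and D already connected.
B–I (11): skip — B and I already connected.
D–H (12): skip — D and H already connected.
E–G (13): add — endpoints in different components.
Every non-tree edge has weight strictly greater than the heaviest edge on the tree path between its endpoints, so the MST is unique.

Yes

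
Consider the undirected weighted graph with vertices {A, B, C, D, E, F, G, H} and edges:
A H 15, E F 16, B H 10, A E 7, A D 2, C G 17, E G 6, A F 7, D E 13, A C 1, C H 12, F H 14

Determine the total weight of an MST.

45

Prim's algorithm from A:
Step 1: cheapest edge leaving the tree is A C (1); add C.
Step 2: cheapest edge leaving the tree is A D (2); add D.
Step 3: cheapest edge leaving the tree is A E (7); add E.
Step 4: cheapest edge leaving the tree is E G (6); add G.
Step 5: cheapest edge leaving the tree is A F (7); add F.
Step 6: cheapest edge leaving the tree is C H (12); add H.
Step 7: cheapest edge leaving the tree is B H (10); add B.
MST edges: A C, A D, A E, E G, A F, C H, B H; total weight 1+2+7+6+7+12+10 = 45.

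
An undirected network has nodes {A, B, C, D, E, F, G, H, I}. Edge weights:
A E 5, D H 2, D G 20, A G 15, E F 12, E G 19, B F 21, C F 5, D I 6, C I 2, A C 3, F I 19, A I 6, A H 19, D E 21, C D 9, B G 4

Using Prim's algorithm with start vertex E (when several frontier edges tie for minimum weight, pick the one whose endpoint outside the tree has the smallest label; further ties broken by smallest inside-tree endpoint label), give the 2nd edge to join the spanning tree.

A-C

Prim's algorithm from E:
Step 1: cheapest edge leaving the tree is A E (5); add A.
Step 2: cheapest edge leaving the tree is A C (3); add C.
Step 3: cheapest edge leaving the tree is C I (2); add I.
Step 4: cheapest edge leaving the tree is C F (5); add F.
Step 5: cheapest edge leaving the tree is D I (6); add D.
Step 6: cheapest edge leaving the tree is D H (2); add H.
Step 7: cheapest edge leaving the tree is A G (15); add G.
Step 8: cheapest edge leaving the tree is B G (4); add B.
The 2nd edge added is A C.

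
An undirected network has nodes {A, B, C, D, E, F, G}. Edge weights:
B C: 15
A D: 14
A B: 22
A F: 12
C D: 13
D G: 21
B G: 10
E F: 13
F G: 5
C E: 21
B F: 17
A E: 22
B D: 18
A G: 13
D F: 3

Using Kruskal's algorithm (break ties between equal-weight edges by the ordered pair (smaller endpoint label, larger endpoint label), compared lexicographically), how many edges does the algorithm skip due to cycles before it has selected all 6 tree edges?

1

Sort edges by weight, then run Kruskal:
D F (3): add. Components now {A} {B} {C} {D,F} {E} {G}
F G (5): add. Components now {A} {B} {C} {D,F,G} {E}
B G (10): add. Components now {A} {B,D,F,G} {C} {E}
A F (12): add. Components now {A,B,D,F,G} {C} {E}
A G (13): skip — A and G already connected.
C D (13): add. Components now {A,B,C,D,F,G} {E}
E F (13): add. Components now {A,B,C,D,E,F,G}
Edges rejected before the tree was complete: 1.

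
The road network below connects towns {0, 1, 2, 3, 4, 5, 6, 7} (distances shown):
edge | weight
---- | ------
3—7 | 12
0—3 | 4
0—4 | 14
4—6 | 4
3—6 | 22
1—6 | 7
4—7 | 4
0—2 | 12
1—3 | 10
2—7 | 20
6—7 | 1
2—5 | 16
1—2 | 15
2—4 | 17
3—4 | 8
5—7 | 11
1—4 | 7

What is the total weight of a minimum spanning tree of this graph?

Prim, starting at 4.
Step 1: cheapest edge leaving the tree is 4—6 (4); add 6.
Step 2: cheapest edge leaving the tree is 6—7 (1); add 7.
Step 3: cheapest edge leaving the tree is 1—4 (7); add 1.
Step 4: cheapest edge leaving the tree is 3—4 (8); add 3.
Step 5: cheapest edge leaving the tree is 0—3 (4); add 0.
Step 6: cheapest edge leaving the tree is 5—7 (11); add 5.
Step 7: cheapest edge leaving the tree is 0—2 (12); add 2.
MST edges: 4—6, 6—7, 1—4, 3—4, 0—3, 5—7, 0—2; total weight 4+1+7+8+4+11+12 = 47.

47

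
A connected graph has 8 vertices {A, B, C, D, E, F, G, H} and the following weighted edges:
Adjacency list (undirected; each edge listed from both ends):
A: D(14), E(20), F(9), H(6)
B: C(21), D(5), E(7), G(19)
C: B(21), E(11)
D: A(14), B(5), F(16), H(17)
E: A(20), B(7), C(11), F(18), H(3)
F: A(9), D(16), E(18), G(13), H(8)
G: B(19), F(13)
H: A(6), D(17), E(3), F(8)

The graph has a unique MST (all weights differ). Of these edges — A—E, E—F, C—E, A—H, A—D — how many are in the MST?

Kruskal: consider edges lightest-first.
E—H (3): add — endpoints in different components.
B—D (5): add — endpoints in different components.
A—H (6): add — endpoints in different components.
B—E (7): add — endpoints in different components.
F—H (8): add — endpoints in different components.
A—F (9): skip — A and F already connected.
C—E (11): add — endpoints in different components.
F—G (13): add — endpoints in different components.
MST edge set: {E—H, B—D, A—H, B—E, F—H, C—E, F—G}.
Of the listed edges, {C—E, A—H} are in the MST → 2.

2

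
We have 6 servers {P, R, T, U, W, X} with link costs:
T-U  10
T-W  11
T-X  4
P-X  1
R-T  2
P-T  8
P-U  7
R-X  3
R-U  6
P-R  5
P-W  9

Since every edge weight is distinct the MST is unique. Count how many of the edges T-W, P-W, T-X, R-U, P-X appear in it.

3

Kruskal's algorithm — process edges by increasing weight (ties by edge label):
P-X (1): add. Components now {P,X} {T} {R} {U} {W}
R-T (2): add. Components now {P,X} {R,T} {U} {W}
R-X (3): add. Components now {P,R,T,X} {U} {W}
T-X (4): skip — X and T already connected.
P-R (5): skip — P and R already connected.
R-U (6): add. Components now {P,R,T,U,X} {W}
P-U (7): skip — P and U already connected.
P-T (8): skip — P and T already connected.
P-W (9): add. Components now {P,R,T,U,W,X}
MST edge set: {P-X, R-T, R-X, R-U, P-W}.
Of the listed edges, {P-W, R-U, P-X} are in the MST → 3.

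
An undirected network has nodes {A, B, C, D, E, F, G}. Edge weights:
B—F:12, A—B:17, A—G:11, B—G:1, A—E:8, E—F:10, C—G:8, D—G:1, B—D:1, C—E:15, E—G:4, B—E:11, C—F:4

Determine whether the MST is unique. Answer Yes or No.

Kruskal's algorithm — process edges by increasing weight (ties by edge label):
B—D (1): add — endpoints in different components.
B—G (1): add — endpoints in different components.
D—G (1): skip — D and G already connected.
C—F (4): add — endpoints in different components.
E—G (4): add — endpoints in different components.
A—E (8): add — endpoints in different components.
C—G (8): add — endpoints in different components.
Non-tree edge D—G has weight 1, equal to the heaviest edge on its tree cycle — swapping gives another MST of the same weight. Not unique.

No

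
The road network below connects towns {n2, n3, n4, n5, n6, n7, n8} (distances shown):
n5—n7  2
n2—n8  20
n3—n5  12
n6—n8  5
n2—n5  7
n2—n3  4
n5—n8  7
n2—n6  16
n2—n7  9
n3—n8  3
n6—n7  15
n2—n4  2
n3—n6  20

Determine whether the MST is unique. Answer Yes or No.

Kruskal: consider edges lightest-first.
n2—n4 (2): add. Components now {n6} {n3} {n7} {n2,n4} {n8} {n5}
n5—n7 (2): add. Components now {n6} {n3} {n5,n7} {n2,n4} {n8}
n3—n8 (3): add. Components now {n6} {n3,n8} {n5,n7} {n2,n4}
n2—n3 (4): add. Components now {n6} {n2,n3,n4,n8} {n5,n7}
n6—n8 (5): add. Components now {n2,n3,n4,n6,n8} {n5,n7}
n2—n5 (7): add. Components now {n2,n3,n4,n5,n6,n7,n8}
Non-tree edge n5—n8 has weight 7, equal to the heaviest edge on its tree cycle — swapping gives another MST of the same weight. Not unique.

No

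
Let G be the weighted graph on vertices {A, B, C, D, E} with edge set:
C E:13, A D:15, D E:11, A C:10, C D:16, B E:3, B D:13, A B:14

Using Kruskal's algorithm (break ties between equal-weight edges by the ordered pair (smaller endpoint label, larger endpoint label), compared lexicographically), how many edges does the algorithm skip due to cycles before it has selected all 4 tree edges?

1

Kruskal: consider edges lightest-first.
B E (3): add — endpoints in different components.
A C (10): add — endpoints in different components.
D E (11): add — endpoints in different components.
B D (13): skip — B and D already connected.
C E (13): add — endpoints in different components.
Edges rejected before the tree was complete: 1.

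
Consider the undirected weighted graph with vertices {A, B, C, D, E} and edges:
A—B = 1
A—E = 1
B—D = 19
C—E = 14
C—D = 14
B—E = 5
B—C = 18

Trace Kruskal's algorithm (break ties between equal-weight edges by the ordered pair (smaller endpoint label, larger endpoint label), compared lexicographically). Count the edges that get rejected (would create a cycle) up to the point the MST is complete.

Kruskal: consider edges lightest-first.
A—B (1): add. Components now {A,B} {C} {D} {E}
A—E (1): add. Components now {A,B,E} {C} {D}
B—E (5): skip — B and E already connected.
C—D (14): add. Components now {A,B,E} {C,D}
C—E (14): add. Components now {A,B,C,D,E}
Edges rejected before the tree was complete: 1.

1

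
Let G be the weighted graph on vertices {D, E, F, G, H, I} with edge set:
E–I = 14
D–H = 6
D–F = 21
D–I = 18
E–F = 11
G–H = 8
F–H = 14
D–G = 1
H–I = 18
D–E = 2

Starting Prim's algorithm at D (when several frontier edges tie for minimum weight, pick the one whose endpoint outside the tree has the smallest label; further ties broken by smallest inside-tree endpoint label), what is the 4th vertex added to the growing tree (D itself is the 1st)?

Prim, starting at D.
Step 1: frontier [D–G 1, D–E 2, D–H 6, D–I 18, D–F 21] → take D–G (1); add G.
Step 2: frontier [D–E 2, D–H 6, D–I 18, D–F 21, G–H 8] → take D–E (2); add E.
Step 3: frontier [D–H 6, D–I 18, D–F 21, E–F 11, E–I 14, G–H 8] → take D–H (6); add H.
Step 4: frontier [D–I 18, D–F 21, E–F 11, E–I 14, F–H 14, H–I 18] → take E–F (11); add F.
Step 5: frontier [D–I 18, E–I 14, H–I 18] → take E–I (14); add I.
Vertex order: D, G, E, H, F, I. The 4th vertex is H.

H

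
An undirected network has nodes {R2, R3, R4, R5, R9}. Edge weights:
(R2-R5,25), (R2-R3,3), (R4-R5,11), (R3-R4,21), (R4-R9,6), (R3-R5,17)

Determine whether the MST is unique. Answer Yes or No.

Yes

Kruskal's algorithm — process edges by increasing weight (ties by edge label):
R2-R3 (3): add — endpoints in different components.
R4-R9 (6): add — endpoints in different components.
R4-R5 (11): add — endpoints in different components.
R3-R5 (17): add — endpoints in different components.
Every non-tree edge has weight strictly greater than the heaviest edge on the tree path between its endpoints, so the MST is unique.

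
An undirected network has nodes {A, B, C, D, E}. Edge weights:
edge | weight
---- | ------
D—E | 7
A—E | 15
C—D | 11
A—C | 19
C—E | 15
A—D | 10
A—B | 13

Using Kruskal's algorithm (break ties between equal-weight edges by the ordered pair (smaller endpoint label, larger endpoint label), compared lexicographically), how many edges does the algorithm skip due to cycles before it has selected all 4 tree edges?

Kruskal's algorithm — process edges by increasing weight (ties by edge label):
D—E (7): add — endpoints in different components.
A—D (10): add — endpoints in different components.
C—D (11): add — endpoints in different components.
A—B (13): add — endpoints in different components.
Edges rejected before the tree was complete: 0.

0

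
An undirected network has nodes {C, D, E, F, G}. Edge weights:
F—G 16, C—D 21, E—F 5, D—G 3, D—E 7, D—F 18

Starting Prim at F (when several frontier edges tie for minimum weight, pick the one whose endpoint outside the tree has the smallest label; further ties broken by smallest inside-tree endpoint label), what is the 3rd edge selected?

D-G

Grow the tree from F using Prim:
Step 1: cheapest edge leaving the tree is E—F (5); add E.
Step 2: cheapest edge leaving the tree is D—E (7); add D.
Step 3: cheapest edge leaving the tree is D—G (3); add G.
Step 4: cheapest edge leaving the tree is C—D (21); add C.
The 3rd edge added is D—G.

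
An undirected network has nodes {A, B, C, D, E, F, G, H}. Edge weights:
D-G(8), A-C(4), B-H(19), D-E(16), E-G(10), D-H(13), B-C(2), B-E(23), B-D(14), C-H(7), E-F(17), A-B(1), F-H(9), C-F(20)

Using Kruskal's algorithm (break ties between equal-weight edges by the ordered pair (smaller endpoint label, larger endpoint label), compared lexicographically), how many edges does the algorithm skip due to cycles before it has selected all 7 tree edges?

Kruskal: consider edges lightest-first.
A-B (1): add — endpoints in different components.
B-C (2): add — endpoints in different components.
A-C (4): skip — A and C already connected.
C-H (7): add — endpoints in different components.
D-G (8): add — endpoints in different components.
F-H (9): add — endpoints in different components.
E-G (10): add — endpoints in different components.
D-H (13): add — endpoints in different components.
Edges rejected before the tree was complete: 1.

1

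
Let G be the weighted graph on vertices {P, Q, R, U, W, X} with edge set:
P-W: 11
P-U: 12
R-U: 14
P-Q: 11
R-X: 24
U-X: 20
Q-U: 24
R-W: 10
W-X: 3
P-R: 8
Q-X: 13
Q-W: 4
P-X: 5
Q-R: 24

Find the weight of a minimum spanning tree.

Prim's algorithm from U:
Step 1: cheapest edge leaving the tree is P-U (12); add P.
Step 2: cheapest edge leaving the tree is P-X (5); add X.
Step 3: cheapest edge leaving the tree is W-X (3); add W.
Step 4: cheapest edge leaving the tree is Q-W (4); add Q.
Step 5: cheapest edge leaving the tree is P-R (8); add R.
MST edges: P-U, P-X, W-X, Q-W, P-R; total weight 12+5+3+4+8 = 32.

32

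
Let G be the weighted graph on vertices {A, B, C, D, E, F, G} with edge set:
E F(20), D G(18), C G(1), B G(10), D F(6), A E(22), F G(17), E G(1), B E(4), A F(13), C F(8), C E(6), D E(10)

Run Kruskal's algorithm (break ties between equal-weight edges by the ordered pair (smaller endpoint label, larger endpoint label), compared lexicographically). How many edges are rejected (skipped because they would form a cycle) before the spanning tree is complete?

Kruskal: consider edges lightest-first.
C G (1): add. Components now {A} {B} {C,G} {D} {E} {F}
E G (1): add. Components now {A} {B} {C,E,G} {D} {F}
B E (4): add. Components now {A} {B,C,E,G} {D} {F}
C E (6): skip — C and E already connected.
D F (6): add. Components now {A} {B,C,E,G} {D,F}
C F (8): add. Components now {A} {B,C,D,E,F,G}
B G (10): skip — B and G already connected.
D E (10): skip — D and E already connected.
A F (13): add. Components now {A,B,C,D,E,F,G}
Edges rejected before the tree was complete: 3.

3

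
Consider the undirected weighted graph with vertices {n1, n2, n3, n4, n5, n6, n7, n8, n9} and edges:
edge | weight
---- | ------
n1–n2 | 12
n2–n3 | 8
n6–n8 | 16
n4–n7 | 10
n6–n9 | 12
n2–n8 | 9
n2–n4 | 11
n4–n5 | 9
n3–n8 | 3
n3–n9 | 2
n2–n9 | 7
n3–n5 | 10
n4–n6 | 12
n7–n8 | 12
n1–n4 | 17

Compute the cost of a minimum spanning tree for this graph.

65

Prim, starting at n5.
Step 1: cheapest edge leaving the tree is n4–n5 (9); add n4.
Step 2: cheapest edge leaving the tree is n3–n5 (10); add n3.
Step 3: cheapest edge leaving the tree is n3–n9 (2); add n9.
Step 4: cheapest edge leaving the tree is n3–n8 (3); add n8.
Step 5: cheapest edge leaving the tree is n2–n9 (7); add n2.
Step 6: cheapest edge leaving the tree is n4–n7 (10); add n7.
Step 7: cheapest edge leaving the tree is n1–n2 (12); add n1.
Step 8: cheapest edge leaving the tree is n4–n6 (12); add n6.
MST edges: n4–n5, n3–n5, n3–n9, n3–n8, n2–n9, n4–n7, n1–n2, n4–n6; total weight 9+10+2+3+7+10+12+12 = 65.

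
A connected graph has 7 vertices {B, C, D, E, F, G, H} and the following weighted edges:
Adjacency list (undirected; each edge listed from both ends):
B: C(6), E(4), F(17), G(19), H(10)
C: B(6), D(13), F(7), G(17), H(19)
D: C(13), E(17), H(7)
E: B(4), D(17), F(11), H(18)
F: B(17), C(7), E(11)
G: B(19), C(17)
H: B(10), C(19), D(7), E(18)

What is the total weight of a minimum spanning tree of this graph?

Kruskal's algorithm — process edges by increasing weight (ties by edge label):
B E (4): add. Components now {B,E} {C} {D} {F} {G} {H}
B C (6): add. Components now {B,C,E} {D} {F} {G} {H}
C F (7): add. Components now {B,C,E,F} {D} {G} {H}
D H (7): add. Components now {B,C,E,F} {D,H} {G}
B H (10): add. Components now {B,C,D,E,F,H} {G}
E F (11): skip — E and F already connected.
C D (13): skip — C and D already connected.
B F (17): skip — B and F already connected.
C G (17): add. Components now {B,C,D,E,F,G,H}
MST edges: B E, B C, C F, D H, B H, C G; total weight 4+6+7+7+10+17 = 51.

51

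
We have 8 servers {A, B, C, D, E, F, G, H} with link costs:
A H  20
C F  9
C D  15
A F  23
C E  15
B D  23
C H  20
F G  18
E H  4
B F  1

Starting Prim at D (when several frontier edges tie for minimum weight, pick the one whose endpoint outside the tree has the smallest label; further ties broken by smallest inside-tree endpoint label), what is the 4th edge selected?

Prim's algorithm from D:
Step 1: frontier [C D 15, B D 23] → take C D (15); add C.
Step 2: frontier [C F 9, C E 15, C H 20, B D 23] → take C F (9); add F.
Step 3: frontier [C E 15, C H 20, B D 23, B F 1, F G 18, A F 23] → take B F (1); add B.
Step 4: frontier [C E 15, C H 20, F G 18, A F 23] → take C E (15); add E.
Step 5: frontier [C H 20, E H 4, F G 18, A F 23] → take E H (4); add H.
Step 6: frontier [F G 18, A F 23, A H 20] → take F G (18); add G.
Step 7: frontier [A F 23, A H 20] → take A H (20); add A.
The 4th edge added is C E.

C-E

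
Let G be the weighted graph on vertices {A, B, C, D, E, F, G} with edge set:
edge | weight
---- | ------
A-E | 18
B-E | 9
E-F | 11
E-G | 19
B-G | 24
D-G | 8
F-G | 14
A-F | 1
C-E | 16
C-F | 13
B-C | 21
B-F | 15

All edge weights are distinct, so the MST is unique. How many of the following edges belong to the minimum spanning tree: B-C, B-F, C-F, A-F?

Sort edges by weight, then run Kruskal:
A-F (1): add. Components now {A,F} {B} {C} {D} {E} {G}
D-G (8): add. Components now {A,F} {B} {C} {D,G} {E}
B-E (9): add. Components now {A,F} {B,E} {C} {D,G}
E-F (11): add. Components now {A,B,E,F} {C} {D,G}
C-F (13): add. Components now {A,B,C,E,F} {D,G}
F-G (14): add. Components now {A,B,C,D,E,F,G}
MST edge set: {A-F, D-G, B-E, E-F, C-F, F-G}.
Of the listed edges, {C-F, A-F} are in the MST → 2.

2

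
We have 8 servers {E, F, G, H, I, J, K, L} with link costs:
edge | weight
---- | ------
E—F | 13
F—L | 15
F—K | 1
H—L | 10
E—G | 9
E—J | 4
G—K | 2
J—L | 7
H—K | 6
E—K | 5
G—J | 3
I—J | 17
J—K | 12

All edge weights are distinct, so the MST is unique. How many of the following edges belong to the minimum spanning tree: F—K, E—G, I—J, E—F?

2

Kruskal: consider edges lightest-first.
F—K (1): add — endpoints in different components.
G—K (2): add — endpoints in different components.
G—J (3): add — endpoints in different components.
E—J (4): add — endpoints in different components.
E—K (5): skip — E and K already connected.
H—K (6): add — endpoints in different components.
J—L (7): add — endpoints in different components.
E—G (9): skip — E and G already connected.
H—L (10): skip — H and L already connected.
J—K (12): skip — J and K already connected.
E—F (13): skip — E and F already connected.
F—L (15): skip — F and L already connected.
I—J (17): add — endpoints in different components.
MST edge set: {F—K, G—K, G—J, E—J, H—K, J—L, I—J}.
Of the listed edges, {F—K, I—J} are in the MST → 2.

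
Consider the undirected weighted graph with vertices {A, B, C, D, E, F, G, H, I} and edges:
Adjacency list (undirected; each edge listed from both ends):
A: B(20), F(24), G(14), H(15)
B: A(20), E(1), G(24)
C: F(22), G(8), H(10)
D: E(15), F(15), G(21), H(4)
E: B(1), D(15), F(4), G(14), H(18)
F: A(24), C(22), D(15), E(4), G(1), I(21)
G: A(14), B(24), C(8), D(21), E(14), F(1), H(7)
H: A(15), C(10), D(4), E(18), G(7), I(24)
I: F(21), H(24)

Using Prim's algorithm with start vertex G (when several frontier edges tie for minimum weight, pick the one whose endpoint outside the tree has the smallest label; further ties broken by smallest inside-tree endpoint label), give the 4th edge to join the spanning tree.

Grow the tree from G using Prim:
Step 1: cheapest edge leaving the tree is F G (1); add F.
Step 2: cheapest edge leaving the tree is E F (4); add E.
Step 3: cheapest edge leaving the tree is B E (1); add B.
Step 4: cheapest edge leaving the tree is G H (7); add H.
Step 5: cheapest edge leaving the tree is D H (4); add D.
Step 6: cheapest edge leaving the tree is C G (8); add C.
Step 7: cheapest edge leaving the tree is A G (14); add A.
Step 8: cheapest edge leaving the tree is F I (21); add I.
The 4th edge added is G H.

G-H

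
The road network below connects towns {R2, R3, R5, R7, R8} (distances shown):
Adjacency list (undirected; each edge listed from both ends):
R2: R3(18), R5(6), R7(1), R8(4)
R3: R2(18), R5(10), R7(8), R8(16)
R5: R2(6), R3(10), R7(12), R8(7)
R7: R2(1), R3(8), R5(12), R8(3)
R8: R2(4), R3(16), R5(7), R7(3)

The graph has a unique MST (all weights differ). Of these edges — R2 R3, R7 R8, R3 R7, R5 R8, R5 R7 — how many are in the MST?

Sort edges by weight, then run Kruskal:
R2 R7 (1): add — endpoints in different components.
R7 R8 (3): add — endpoints in different components.
R2 R8 (4): skip — R2 and R8 already connected.
R2 R5 (6): add — endpoints in different components.
R5 R8 (7): skip — R5 and R8 already connected.
R3 R7 (8): add — endpoints in different components.
MST edge set: {R2 R7, R7 R8, R2 R5, R3 R7}.
Of the listed edges, {R7 R8, R3 R7} are in the MST → 2.

2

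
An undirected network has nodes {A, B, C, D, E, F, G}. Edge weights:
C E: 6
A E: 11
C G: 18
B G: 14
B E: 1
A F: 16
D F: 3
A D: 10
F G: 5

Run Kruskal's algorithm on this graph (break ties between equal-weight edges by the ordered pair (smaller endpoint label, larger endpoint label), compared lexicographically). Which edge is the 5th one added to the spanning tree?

Sort edges by weight, then run Kruskal:
B E (1): add — endpoints in different components.
D F (3): add — endpoints in different components.
F G (5): add — endpoints in different components.
C E (6): add — endpoints in different components.
A D (10): add — endpoints in different components.
A E (11): add — endpoints in different components.
The 5th edge added is A D.

A-D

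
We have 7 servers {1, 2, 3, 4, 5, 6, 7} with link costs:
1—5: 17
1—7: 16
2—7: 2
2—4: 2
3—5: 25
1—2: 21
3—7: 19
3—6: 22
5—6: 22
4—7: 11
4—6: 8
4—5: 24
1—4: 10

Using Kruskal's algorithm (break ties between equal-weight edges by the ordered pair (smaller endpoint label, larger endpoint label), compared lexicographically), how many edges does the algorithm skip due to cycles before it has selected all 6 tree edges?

2

Sort edges by weight, then run Kruskal:
2—4 (2): add. Components now {1} {2,4} {3} {5} {6} {7}
2—7 (2): add. Components now {1} {2,4,7} {3} {5} {6}
4—6 (8): add. Components now {1} {2,4,6,7} {3} {5}
1—4 (10): add. Components now {1,2,4,6,7} {3} {5}
4—7 (11): skip — 4 and 7 already connected.
1—7 (16): skip — 1 and 7 already connected.
1—5 (17): add. Components now {1,2,4,5,6,7} {3}
3—7 (19): add. Components now {1,2,3,4,5,6,7}
Edges rejected before the tree was complete: 2.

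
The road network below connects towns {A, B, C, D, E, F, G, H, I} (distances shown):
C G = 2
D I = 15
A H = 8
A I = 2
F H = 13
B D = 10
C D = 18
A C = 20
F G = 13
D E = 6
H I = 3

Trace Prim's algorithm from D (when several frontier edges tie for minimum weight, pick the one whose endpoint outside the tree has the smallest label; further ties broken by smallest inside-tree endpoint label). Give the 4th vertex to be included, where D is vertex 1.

Prim, starting at D.
Step 1: frontier [D E 6, B D 10, D I 15, C D 18] → take D E (6); add E.
Step 2: frontier [B D 10, D I 15, C D 18] → take B D (10); add B.
Step 3: frontier [D I 15, C D 18] → take D I (15); add I.
Step 4: frontier [C D 18, A I 2, H I 3] → take A I (2); add A.
Step 5: frontier [A H 8, A C 20, C D 18, H I 3] → take H I (3); add H.
Step 6: frontier [A C 20, C D 18, F H 13] → take F H (13); add F.
Step 7: frontier [A C 20, C D 18, F G 13] → take F G (13); add G.
Step 8: frontier [A C 20, C D 18, C G 2] → take C G (2); add C.
Vertex order: D, E, B, I, A, H, F, G, C. The 4th vertex is I.

I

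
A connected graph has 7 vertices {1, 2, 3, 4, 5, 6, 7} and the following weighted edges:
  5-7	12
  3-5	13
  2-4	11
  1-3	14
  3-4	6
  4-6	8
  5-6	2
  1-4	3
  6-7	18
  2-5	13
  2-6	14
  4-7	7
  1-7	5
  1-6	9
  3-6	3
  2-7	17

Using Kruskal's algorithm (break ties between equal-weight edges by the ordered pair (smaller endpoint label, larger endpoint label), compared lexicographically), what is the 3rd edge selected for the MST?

Kruskal: consider edges lightest-first.
5-6 (2): add. Components now {1} {2} {3} {4} {5,6} {7}
1-4 (3): add. Components now {1,4} {2} {3} {5,6} {7}
3-6 (3): add. Components now {1,4} {2} {3,5,6} {7}
1-7 (5): add. Components now {1,4,7} {2} {3,5,6}
3-4 (6): add. Components now {1,3,4,5,6,7} {2}
4-7 (7): skip — 4 and 7 already connected.
4-6 (8): skip — 4 and 6 already connected.
1-6 (9): skip — 1 and 6 already connected.
2-4 (11): add. Components now {1,2,3,4,5,6,7}
The 3rd edge added is 3-6.

3-6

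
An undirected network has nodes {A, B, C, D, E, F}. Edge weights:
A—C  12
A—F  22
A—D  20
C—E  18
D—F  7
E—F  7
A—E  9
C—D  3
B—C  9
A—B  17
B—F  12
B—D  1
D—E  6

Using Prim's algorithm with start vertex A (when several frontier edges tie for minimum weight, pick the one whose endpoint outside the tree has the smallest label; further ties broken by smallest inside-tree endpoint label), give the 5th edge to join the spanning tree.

Grow the tree from A using Prim:
Step 1: frontier [A—E 9, A—C 12, A—B 17, A—D 20, A—F 22] → take A—E (9); add E.
Step 2: frontier [A—C 12, A—B 17, A—D 20, A—F 22, D—E 6, E—F 7, C—E 18] → take D—E (6); add D.
Step 3: frontier [A—C 12, A—B 17, A—F 22, B—D 1, C—D 3, D—F 7, E—F 7, C—E 18] → take B—D (1); add B.
Step 4: frontier [A—C 12, A—F 22, B—C 9, B—F 12, C—D 3, D—F 7, E—F 7, C—E 18] → take C—D (3); add C.
Step 5: frontier [A—F 22, B—F 12, D—F 7, E—F 7] → take D—F (7); add F.
The 5th edge added is D—F.

D-F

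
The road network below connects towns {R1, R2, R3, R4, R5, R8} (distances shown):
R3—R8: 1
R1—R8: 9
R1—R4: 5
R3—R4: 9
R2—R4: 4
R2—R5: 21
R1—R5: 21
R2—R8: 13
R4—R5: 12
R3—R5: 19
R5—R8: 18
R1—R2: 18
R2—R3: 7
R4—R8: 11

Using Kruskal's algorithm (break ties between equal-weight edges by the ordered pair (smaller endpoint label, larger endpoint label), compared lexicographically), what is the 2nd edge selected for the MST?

R2-R4

Sort edges by weight, then run Kruskal:
R3—R8 (1): add — endpoints in different components.
R2—R4 (4): add — endpoints in different components.
R1—R4 (5): add — endpoints in different components.
R2—R3 (7): add — endpoints in different components.
R1—R8 (9): skip — R8 and R1 already connected.
R3—R4 (9): skip — R3 and R4 already connected.
R4—R8 (11): skip — R8 and R4 already connected.
R4—R5 (12): add — endpoints in different components.
The 2nd edge added is R2—R4.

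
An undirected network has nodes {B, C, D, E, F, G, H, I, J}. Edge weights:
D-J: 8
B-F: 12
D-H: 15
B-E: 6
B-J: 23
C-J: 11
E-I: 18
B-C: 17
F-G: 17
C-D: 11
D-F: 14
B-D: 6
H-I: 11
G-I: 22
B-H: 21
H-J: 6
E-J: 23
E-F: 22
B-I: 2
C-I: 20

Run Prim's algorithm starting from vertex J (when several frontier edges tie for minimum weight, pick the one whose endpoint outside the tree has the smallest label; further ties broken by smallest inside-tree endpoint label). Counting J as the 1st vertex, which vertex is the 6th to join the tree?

E

Prim, starting at J.
Step 1: cheapest edge leaving the tree is H-J (6); add H.
Step 2: cheapest edge leaving the tree is D-J (8); add D.
Step 3: cheapest edge leaving the tree is B-D (6); add B.
Step 4: cheapest edge leaving the tree is B-I (2); add I.
Step 5: cheapest edge leaving the tree is B-E (6); add E.
Step 6: cheapest edge leaving the tree is C-D (11); add C.
Step 7: cheapest edge leaving the tree is B-F (12); add F.
Step 8: cheapest edge leaving the tree is F-G (17); add G.
Vertex order: J, H, D, B, I, E, C, F, G. The 6th vertex is E.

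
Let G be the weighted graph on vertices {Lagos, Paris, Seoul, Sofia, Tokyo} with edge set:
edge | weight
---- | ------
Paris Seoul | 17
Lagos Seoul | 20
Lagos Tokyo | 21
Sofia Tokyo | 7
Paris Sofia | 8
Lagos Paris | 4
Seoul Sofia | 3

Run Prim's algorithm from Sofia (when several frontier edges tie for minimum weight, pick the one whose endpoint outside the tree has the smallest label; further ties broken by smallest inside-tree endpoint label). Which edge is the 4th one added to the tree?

Prim's algorithm from Sofia:
Step 1: cheapest edge leaving the tree is Seoul Sofia (3); add Seoul.
Step 2: cheapest edge leaving the tree is Sofia Tokyo (7); add Tokyo.
Step 3: cheapest edge leaving the tree is Paris Sofia (8); add Paris.
Step 4: cheapest edge leaving the tree is Lagos Paris (4); add Lagos.
The 4th edge added is Lagos Paris.

Lagos-Paris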